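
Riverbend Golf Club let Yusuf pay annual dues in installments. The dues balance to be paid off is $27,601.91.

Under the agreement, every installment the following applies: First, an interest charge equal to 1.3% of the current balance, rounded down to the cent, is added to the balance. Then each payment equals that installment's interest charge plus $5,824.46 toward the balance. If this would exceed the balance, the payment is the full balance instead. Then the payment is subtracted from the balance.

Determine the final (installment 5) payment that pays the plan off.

$4,360.02

# | Opening | Interest | Payment | End bal
1 | $27,601.91 | $358.82 | $6,183.28 | $21,777.45
2 | $21,777.45 | $283.10 | $6,107.56 | $15,952.99
3 | $15,952.99 | $207.38 | $6,031.84 | $10,128.53
4 | $10,128.53 | $131.67 | $5,956.13 | $4,304.07
5 | $4,304.07 | $55.95 | $4,360.02 | $0.00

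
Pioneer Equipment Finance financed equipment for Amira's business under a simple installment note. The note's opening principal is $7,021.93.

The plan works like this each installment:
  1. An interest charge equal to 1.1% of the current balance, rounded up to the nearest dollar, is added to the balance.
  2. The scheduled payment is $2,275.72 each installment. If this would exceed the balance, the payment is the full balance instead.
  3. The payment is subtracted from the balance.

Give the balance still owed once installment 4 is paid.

$0.00

Installment 1: $7,021.93 +$78.00 interest = $7,099.93; pay $2,275.72 → $4,824.21
Installment 2: $4,824.21 +$54.00 interest = $4,878.21; pay $2,275.72 → $2,602.49
Installment 3: $2,602.49 +$29.00 interest = $2,631.49; pay $2,275.72 → $355.77
Installment 4: $355.77 +$4.00 interest = $359.77; pay $359.77 → $0.00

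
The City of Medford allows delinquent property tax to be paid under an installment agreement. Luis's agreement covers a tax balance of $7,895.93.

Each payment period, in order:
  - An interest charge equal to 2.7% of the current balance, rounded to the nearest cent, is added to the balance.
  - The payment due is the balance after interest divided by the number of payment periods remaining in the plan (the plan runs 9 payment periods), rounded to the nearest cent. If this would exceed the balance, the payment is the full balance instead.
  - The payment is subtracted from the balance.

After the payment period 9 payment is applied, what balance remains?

$0.00

Payment period 1: opening $7,895.93; interest $213.19 → $8,109.12; payment $901.01; balance $7,208.11
Payment period 2: opening $7,208.11; interest $194.62 → $7,402.73; payment $925.34; balance $6,477.39
Payment period 3: opening $6,477.39; interest $174.89 → $6,652.28; payment $950.33; balance $5,701.95
Payment period 4: opening $5,701.95; interest $153.95 → $5,855.90; payment $975.98; balance $4,879.92
Payment period 5: opening $4,879.92; interest $131.76 → $5,011.68; payment $1,002.34; balance $4,009.34
Payment period 6: opening $4,009.34; interest $108.25 → $4,117.59; payment $1,029.40; balance $3,088.19
Payment period 7: opening $3,088.19; interest $83.38 → $3,171.57; payment $1,057.19; balance $2,114.38
Payment period 8: opening $2,114.38; interest $57.09 → $2,171.47; payment $1,085.74; balance $1,085.73
Payment period 9: opening $1,085.73; interest $29.31 → $1,115.04; payment $1,115.04; balance $0.00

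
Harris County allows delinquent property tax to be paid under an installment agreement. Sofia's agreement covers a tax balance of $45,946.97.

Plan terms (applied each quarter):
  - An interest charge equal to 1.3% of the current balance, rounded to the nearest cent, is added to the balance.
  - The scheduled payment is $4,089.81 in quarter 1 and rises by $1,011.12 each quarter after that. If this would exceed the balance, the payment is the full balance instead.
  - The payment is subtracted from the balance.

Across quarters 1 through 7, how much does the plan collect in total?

$48,687.68

Quarter 1: $45,946.97 +$597.31 interest = $46,544.28; pay $4,089.81 → $42,454.47
Quarter 2: $42,454.47 +$551.91 interest = $43,006.38; pay $5,100.93 → $37,905.45
Quarter 3: $37,905.45 +$492.77 interest = $38,398.22; pay $6,112.05 → $32,286.17
Quarter 4: $32,286.17 +$419.72 interest = $32,705.89; pay $7,123.17 → $25,582.72
Quarter 5: $25,582.72 +$332.58 interest = $25,915.30; pay $8,134.29 → $17,781.01
Quarter 6: $17,781.01 +$231.15 interest = $18,012.16; pay $9,145.41 → $8,866.75
Quarter 7: $8,866.75 +$115.27 interest = $8,982.02; pay $8,982.02 → $0.00
Total paid: $48,687.68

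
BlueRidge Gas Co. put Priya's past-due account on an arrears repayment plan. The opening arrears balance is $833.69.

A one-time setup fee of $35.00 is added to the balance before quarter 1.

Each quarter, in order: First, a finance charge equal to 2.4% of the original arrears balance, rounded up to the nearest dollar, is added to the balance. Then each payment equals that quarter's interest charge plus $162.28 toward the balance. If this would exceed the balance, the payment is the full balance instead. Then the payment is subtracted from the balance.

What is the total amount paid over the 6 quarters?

$994.69

Quarter 1: $868.69 +$21.00 interest = $889.69; pay $183.28 → $706.41
Quarter 2: $706.41 +$21.00 interest = $727.41; pay $183.28 → $544.13
Quarter 3: $544.13 +$21.00 interest = $565.13; pay $183.28 → $381.85
Quarter 4: $381.85 +$21.00 interest = $402.85; pay $183.28 → $219.57
Quarter 5: $219.57 +$21.00 interest = $240.57; pay $183.28 → $57.29
Quarter 6: $57.29 +$21.00 interest = $78.29; pay $78.29 → $0.00
Total paid: $994.69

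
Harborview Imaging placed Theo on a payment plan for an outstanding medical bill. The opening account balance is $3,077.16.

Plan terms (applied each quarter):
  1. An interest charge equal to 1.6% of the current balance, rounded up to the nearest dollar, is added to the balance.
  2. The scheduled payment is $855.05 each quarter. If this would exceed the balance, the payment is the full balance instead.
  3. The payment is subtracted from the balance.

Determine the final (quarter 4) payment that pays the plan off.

$633.01

Quarter 1: opening $3,077.16; interest $50.00 → $3,127.16; payment $855.05; balance $2,272.11
Quarter 2: opening $2,272.11; interest $37.00 → $2,309.11; payment $855.05; balance $1,454.06
Quarter 3: opening $1,454.06; interest $24.00 → $1,478.06; payment $855.05; balance $623.01
Quarter 4: opening $623.01; interest $10.00 → $633.01; payment $633.01; balance $0.00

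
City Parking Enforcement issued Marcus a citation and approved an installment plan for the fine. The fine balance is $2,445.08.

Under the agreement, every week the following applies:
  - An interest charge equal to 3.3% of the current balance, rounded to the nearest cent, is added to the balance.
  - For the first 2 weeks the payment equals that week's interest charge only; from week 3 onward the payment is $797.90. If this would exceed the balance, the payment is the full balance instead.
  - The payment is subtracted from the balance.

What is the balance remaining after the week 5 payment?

$221.66

Week 1: opening $2,445.08; interest $80.69 → $2,525.77; payment $80.69; balance $2,445.08
Week 2: opening $2,445.08; interest $80.69 → $2,525.77; payment $80.69; balance $2,445.08
Week 3: opening $2,445.08; interest $80.69 → $2,525.77; payment $797.90; balance $1,727.87
Week 4: opening $1,727.87; interest $57.02 → $1,784.89; payment $797.90; balance $986.99
Week 5: opening $986.99; interest $32.57 → $1,019.56; payment $797.90; balance $221.66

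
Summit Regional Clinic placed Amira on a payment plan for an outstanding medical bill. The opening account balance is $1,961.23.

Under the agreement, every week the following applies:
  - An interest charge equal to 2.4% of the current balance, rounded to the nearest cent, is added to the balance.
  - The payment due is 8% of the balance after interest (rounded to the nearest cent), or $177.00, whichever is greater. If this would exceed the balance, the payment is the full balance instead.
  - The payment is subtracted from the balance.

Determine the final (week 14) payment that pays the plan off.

Week 1: opening $1,961.23; interest $47.07 → $2,008.30; payment $177.00; balance $1,831.30
Week 2: opening $1,831.30; interest $43.95 → $1,875.25; payment $177.00; balance $1,698.25
Week 3: opening $1,698.25; interest $40.76 → $1,739.01; payment $177.00; balance $1,562.01
Week 4: opening $1,562.01; interest $37.49 → $1,599.50; payment $177.00; balance $1,422.50
Week 5: opening $1,422.50; interest $34.14 → $1,456.64; payment $177.00; balance $1,279.64
Week 6: opening $1,279.64; interest $30.71 → $1,310.35; payment $177.00; balance $1,133.35
Week 7: opening $1,133.35; interest $27.20 → $1,160.55; payment $177.00; balance $983.55
Week 8: opening $983.55; interest $23.61 → $1,007.16; payment $177.00; balance $830.16
Week 9: opening $830.16; interest $19.92 → $850.08; payment $177.00; balance $673.08
Week 10: opening $673.08; interest $16.15 → $689.23; payment $177.00; balance $512.23
Week 11: opening $512.23; interest $12.29 → $524.52; payment $177.00; balance $347.52
Week 12: opening $347.52; interest $8.34 → $355.86; payment $177.00; balance $178.86
Week 13: opening $178.86; interest $4.29 → $183.15; payment $177.00; balance $6.15
Week 14: opening $6.15; interest $0.15 → $6.30; payment $6.30; balance $0.00

$6.30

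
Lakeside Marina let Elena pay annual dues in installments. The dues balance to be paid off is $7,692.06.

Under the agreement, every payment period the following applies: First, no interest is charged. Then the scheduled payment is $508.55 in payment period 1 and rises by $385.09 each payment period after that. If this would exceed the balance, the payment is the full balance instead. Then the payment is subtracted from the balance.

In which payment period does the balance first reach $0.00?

6

Payment period 1: $7,692.06 − $508.55 → $7,183.51
Payment period 2: $7,183.51 − $893.64 → $6,289.87
Payment period 3: $6,289.87 − $1,278.73 → $5,011.14
Payment period 4: $5,011.14 − $1,663.82 → $3,347.32
Payment period 5: $3,347.32 − $2,048.91 → $1,298.41
Payment period 6: $1,298.41 − $1,298.41 → $0.00
Balance reaches $0.00 in payment period 6.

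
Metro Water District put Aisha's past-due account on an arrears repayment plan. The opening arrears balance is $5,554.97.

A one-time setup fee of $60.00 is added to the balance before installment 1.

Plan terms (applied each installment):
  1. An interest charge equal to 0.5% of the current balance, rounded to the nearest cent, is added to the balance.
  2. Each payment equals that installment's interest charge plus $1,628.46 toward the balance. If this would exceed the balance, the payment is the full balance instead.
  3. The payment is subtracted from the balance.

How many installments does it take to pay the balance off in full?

Installment 1: $5,614.97 +$28.07 interest = $5,643.04; pay $1,656.53 → $3,986.51
Installment 2: $3,986.51 +$19.93 interest = $4,006.44; pay $1,648.39 → $2,358.05
Installment 3: $2,358.05 +$11.79 interest = $2,369.84; pay $1,640.25 → $729.59
Installment 4: $729.59 +$3.65 interest = $733.24; pay $733.24 → $0.00
Balance reaches $0.00 in installment 4.

4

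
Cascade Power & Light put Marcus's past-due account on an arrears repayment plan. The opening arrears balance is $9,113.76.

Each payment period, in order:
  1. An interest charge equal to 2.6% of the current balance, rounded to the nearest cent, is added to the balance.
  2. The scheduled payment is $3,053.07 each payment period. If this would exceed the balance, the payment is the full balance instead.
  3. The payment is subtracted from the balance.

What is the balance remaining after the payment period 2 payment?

$3,408.32

Payment period 1: $9,113.76 +$236.96 interest = $9,350.72; pay $3,053.07 → $6,297.65
Payment period 2: $6,297.65 +$163.74 interest = $6,461.39; pay $3,053.07 → $3,408.32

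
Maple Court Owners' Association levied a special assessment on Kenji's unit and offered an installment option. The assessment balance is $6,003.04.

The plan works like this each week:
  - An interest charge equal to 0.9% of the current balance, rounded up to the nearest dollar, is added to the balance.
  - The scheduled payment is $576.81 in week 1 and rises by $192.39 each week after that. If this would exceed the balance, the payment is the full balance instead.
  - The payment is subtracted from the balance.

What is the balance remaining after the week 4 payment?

$2,724.46

Week 1: $6,003.04 +$55.00 interest = $6,058.04; pay $576.81 → $5,481.23
Week 2: $5,481.23 +$50.00 interest = $5,531.23; pay $769.20 → $4,762.03
Week 3: $4,762.03 +$43.00 interest = $4,805.03; pay $961.59 → $3,843.44
Week 4: $3,843.44 +$35.00 interest = $3,878.44; pay $1,153.98 → $2,724.46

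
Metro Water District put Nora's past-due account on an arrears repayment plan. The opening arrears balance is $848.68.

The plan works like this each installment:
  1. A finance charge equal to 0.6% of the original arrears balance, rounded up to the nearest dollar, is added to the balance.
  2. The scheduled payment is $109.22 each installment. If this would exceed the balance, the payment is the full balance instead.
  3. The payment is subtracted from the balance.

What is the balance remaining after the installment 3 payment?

Installment 1: opening $848.68; interest $6.00 → $854.68; payment $109.22; balance $745.46
Installment 2: opening $745.46; interest $6.00 → $751.46; payment $109.22; balance $642.24
Installment 3: opening $642.24; interest $6.00 → $648.24; payment $109.22; balance $539.02

$539.02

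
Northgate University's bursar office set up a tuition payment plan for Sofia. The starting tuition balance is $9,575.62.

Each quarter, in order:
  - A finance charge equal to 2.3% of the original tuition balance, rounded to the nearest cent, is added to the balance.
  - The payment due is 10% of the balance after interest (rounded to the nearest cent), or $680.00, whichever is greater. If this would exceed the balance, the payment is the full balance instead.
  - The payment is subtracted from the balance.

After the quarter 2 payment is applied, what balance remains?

Quarter 1: opening $9,575.62; interest $220.24 → $9,795.86; payment $979.59; balance $8,816.27
Quarter 2: opening $8,816.27; interest $220.24 → $9,036.51; payment $903.65; balance $8,132.86

$8,132.86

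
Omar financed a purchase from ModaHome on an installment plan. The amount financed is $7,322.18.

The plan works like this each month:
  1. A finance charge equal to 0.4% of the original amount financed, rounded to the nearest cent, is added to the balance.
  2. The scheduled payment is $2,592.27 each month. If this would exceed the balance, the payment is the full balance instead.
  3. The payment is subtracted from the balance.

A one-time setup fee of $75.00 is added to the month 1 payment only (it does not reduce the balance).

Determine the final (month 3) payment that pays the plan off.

$2,225.51

# | Opening | Interest | Payment | Fee | End bal
1 | $7,322.18 | $29.29 | $2,592.27 | $75.00 | $4,759.20
2 | $4,759.20 | $29.29 | $2,592.27 | — | $2,196.22
3 | $2,196.22 | $29.29 | $2,225.51 | — | $0.00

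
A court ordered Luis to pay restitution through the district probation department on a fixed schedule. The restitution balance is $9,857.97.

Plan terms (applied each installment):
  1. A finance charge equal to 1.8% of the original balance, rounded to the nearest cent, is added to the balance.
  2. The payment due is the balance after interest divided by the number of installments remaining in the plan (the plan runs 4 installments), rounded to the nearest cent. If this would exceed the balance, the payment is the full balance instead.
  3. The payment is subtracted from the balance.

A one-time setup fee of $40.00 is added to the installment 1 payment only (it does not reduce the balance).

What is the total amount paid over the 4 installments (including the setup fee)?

$10,607.73

Installment 1: opening $9,857.97; interest $177.44 → $10,035.41; payment $2,508.85 (+ $40.00 fee); balance $7,526.56
Installment 2: opening $7,526.56; interest $177.44 → $7,704.00; payment $2,568.00; balance $5,136.00
Installment 3: opening $5,136.00; interest $177.44 → $5,313.44; payment $2,656.72; balance $2,656.72
Installment 4: opening $2,656.72; interest $177.44 → $2,834.16; payment $2,834.16; balance $0.00
Total paid: $10,607.73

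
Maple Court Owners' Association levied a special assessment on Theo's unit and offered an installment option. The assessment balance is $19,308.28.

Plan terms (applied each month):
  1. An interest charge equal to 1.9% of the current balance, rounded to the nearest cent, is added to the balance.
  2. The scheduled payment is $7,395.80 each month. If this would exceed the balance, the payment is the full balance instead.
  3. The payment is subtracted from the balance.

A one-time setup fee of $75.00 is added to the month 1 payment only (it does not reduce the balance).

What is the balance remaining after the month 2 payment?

Month 1: opening $19,308.28; interest $366.86 → $19,675.14; payment $7,395.80 (+ $75.00 fee); balance $12,279.34
Month 2: opening $12,279.34; interest $233.31 → $12,512.65; payment $7,395.80; balance $5,116.85

$5,116.85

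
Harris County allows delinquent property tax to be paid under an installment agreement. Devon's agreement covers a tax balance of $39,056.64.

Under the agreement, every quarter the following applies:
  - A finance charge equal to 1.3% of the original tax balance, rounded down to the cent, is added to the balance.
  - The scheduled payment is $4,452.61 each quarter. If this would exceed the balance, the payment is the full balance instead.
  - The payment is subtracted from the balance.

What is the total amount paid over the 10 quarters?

$44,133.94

# | Opening | Interest | Payment | End bal
1 | $39,056.64 | $507.73 | $4,452.61 | $35,111.76
2 | $35,111.76 | $507.73 | $4,452.61 | $31,166.88
3 | $31,166.88 | $507.73 | $4,452.61 | $27,222.00
4 | $27,222.00 | $507.73 | $4,452.61 | $23,277.12
5 | $23,277.12 | $507.73 | $4,452.61 | $19,332.24
6 | $19,332.24 | $507.73 | $4,452.61 | $15,387.36
7 | $15,387.36 | $507.73 | $4,452.61 | $11,442.48
8 | $11,442.48 | $507.73 | $4,452.61 | $7,497.60
9 | $7,497.60 | $507.73 | $4,452.61 | $3,552.72
10 | $3,552.72 | $507.73 | $4,060.45 | $0.00
Total paid: $44,133.94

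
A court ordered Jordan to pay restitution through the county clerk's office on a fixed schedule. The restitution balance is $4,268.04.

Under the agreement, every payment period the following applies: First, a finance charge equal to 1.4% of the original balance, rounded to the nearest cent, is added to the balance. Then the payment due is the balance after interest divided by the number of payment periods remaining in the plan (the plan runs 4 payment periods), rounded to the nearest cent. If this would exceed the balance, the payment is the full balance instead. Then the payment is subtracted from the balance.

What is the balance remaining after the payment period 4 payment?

$0.00

Payment period 1: opening $4,268.04; interest $59.75 → $4,327.79; payment $1,081.95; balance $3,245.84
Payment period 2: opening $3,245.84; interest $59.75 → $3,305.59; payment $1,101.86; balance $2,203.73
Payment period 3: opening $2,203.73; interest $59.75 → $2,263.48; payment $1,131.74; balance $1,131.74
Payment period 4: opening $1,131.74; interest $59.75 → $1,191.49; payment $1,191.49; balance $0.00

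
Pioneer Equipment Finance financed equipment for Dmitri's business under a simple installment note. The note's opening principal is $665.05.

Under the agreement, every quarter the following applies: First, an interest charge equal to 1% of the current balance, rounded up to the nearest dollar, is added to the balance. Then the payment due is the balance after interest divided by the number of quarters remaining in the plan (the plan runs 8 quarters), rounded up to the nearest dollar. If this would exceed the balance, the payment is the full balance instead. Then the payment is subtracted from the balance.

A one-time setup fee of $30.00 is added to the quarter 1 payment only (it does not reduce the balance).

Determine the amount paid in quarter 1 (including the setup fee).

$115.00

Quarter 1: $665.05 +$7.00 interest = $672.05; pay $85.00 (+ $30.00 fee) → $587.05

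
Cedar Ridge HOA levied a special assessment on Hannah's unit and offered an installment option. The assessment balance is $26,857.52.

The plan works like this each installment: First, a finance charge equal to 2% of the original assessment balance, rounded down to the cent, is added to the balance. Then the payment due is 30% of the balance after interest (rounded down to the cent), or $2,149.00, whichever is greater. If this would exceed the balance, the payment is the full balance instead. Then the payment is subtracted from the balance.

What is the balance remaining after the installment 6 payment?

# | Opening | Interest | Payment | End bal
1 | $26,857.52 | $537.15 | $8,218.40 | $19,176.27
2 | $19,176.27 | $537.15 | $5,914.02 | $13,799.40
3 | $13,799.40 | $537.15 | $4,300.96 | $10,035.59
4 | $10,035.59 | $537.15 | $3,171.82 | $7,400.92
5 | $7,400.92 | $537.15 | $2,381.42 | $5,556.65
6 | $5,556.65 | $537.15 | $2,149.00 | $3,944.80

$3,944.80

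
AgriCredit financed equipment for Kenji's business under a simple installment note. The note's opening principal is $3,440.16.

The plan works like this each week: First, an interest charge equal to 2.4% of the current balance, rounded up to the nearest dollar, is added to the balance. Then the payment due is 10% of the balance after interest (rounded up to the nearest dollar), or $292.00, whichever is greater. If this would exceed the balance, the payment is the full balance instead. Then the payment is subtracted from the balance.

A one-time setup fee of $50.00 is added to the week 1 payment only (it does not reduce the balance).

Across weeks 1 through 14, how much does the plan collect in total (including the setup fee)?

Week 1: $3,440.16 +$83.00 interest = $3,523.16; pay $353.00 (+ $50.00 fee) → $3,170.16
Week 2: $3,170.16 +$77.00 interest = $3,247.16; pay $325.00 → $2,922.16
Week 3: $2,922.16 +$71.00 interest = $2,993.16; pay $300.00 → $2,693.16
Week 4: $2,693.16 +$65.00 interest = $2,758.16; pay $292.00 → $2,466.16
Week 5: $2,466.16 +$60.00 interest = $2,526.16; pay $292.00 → $2,234.16
Week 6: $2,234.16 +$54.00 interest = $2,288.16; pay $292.00 → $1,996.16
Week 7: $1,996.16 +$48.00 interest = $2,044.16; pay $292.00 → $1,752.16
Week 8: $1,752.16 +$43.00 interest = $1,795.16; pay $292.00 → $1,503.16
Week 9: $1,503.16 +$37.00 interest = $1,540.16; pay $292.00 → $1,248.16
Week 10: $1,248.16 +$30.00 interest = $1,278.16; pay $292.00 → $986.16
Week 11: $986.16 +$24.00 interest = $1,010.16; pay $292.00 → $718.16
Week 12: $718.16 +$18.00 interest = $736.16; pay $292.00 → $444.16
Week 13: $444.16 +$11.00 interest = $455.16; pay $292.00 → $163.16
Week 14: $163.16 +$4.00 interest = $167.16; pay $167.16 → $0.00
Total paid: $4,115.16

$4,115.16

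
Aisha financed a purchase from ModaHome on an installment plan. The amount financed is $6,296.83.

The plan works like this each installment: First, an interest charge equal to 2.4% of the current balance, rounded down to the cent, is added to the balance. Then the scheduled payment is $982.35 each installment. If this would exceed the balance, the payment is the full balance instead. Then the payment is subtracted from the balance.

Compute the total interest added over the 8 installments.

$622.74

Installment 1: $6,296.83 +$151.12 interest = $6,447.95; pay $982.35 → $5,465.60
Installment 2: $5,465.60 +$131.17 interest = $5,596.77; pay $982.35 → $4,614.42
Installment 3: $4,614.42 +$110.74 interest = $4,725.16; pay $982.35 → $3,742.81
Installment 4: $3,742.81 +$89.82 interest = $3,832.63; pay $982.35 → $2,850.28
Installment 5: $2,850.28 +$68.40 interest = $2,918.68; pay $982.35 → $1,936.33
Installment 6: $1,936.33 +$46.47 interest = $1,982.80; pay $982.35 → $1,000.45
Installment 7: $1,000.45 +$24.01 interest = $1,024.46; pay $982.35 → $42.11
Installment 8: $42.11 +$1.01 interest = $43.12; pay $43.12 → $0.00
Total interest: $151.12 + $131.17 + $110.74 + $89.82 + $68.40 + $46.47 + $24.01 + $1.01 = $622.74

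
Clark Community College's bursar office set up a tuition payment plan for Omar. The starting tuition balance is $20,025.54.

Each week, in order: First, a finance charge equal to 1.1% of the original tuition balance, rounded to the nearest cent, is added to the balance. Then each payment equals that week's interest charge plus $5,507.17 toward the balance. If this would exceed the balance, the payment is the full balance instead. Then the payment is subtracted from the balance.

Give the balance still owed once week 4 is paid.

Week 1: opening $20,025.54; interest $220.28 → $20,245.82; payment $5,727.45; balance $14,518.37
Week 2: opening $14,518.37; interest $220.28 → $14,738.65; payment $5,727.45; balance $9,011.20
Week 3: opening $9,011.20; interest $220.28 → $9,231.48; payment $5,727.45; balance $3,504.03
Week 4: opening $3,504.03; interest $220.28 → $3,724.31; payment $3,724.31; balance $0.00

$0.00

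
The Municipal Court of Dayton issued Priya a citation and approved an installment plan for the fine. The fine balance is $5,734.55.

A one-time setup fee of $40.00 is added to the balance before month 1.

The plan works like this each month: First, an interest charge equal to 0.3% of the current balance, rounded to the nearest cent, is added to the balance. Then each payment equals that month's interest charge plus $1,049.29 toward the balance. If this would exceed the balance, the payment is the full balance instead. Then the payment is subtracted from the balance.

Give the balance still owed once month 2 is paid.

Month 1: opening $5,774.55; interest $17.32 → $5,791.87; payment $1,066.61; balance $4,725.26
Month 2: opening $4,725.26; interest $14.18 → $4,739.44; payment $1,063.47; balance $3,675.97

$3,675.97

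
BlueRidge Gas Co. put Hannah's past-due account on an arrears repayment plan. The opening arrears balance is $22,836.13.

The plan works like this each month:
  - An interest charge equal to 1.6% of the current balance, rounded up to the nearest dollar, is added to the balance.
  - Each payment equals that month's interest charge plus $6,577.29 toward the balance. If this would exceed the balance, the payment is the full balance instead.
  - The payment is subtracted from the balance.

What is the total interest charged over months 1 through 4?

Month 1: opening $22,836.13; interest $366.00 → $23,202.13; payment $6,943.29; balance $16,258.84
Month 2: opening $16,258.84; interest $261.00 → $16,519.84; payment $6,838.29; balance $9,681.55
Month 3: opening $9,681.55; interest $155.00 → $9,836.55; payment $6,732.29; balance $3,104.26
Month 4: opening $3,104.26; interest $50.00 → $3,154.26; payment $3,154.26; balance $0.00
Total interest: $366.00 + $261.00 + $155.00 + $50.00 = $832.00

$832.00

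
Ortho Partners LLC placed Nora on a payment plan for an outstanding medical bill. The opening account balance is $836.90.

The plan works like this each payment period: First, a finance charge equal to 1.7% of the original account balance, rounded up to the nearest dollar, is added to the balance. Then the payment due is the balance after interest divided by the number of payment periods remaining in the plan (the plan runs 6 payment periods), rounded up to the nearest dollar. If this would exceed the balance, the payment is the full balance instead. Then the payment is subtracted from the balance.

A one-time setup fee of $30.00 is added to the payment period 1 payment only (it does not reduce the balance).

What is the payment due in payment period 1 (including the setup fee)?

$172.00

Payment period 1: opening $836.90; interest $15.00 → $851.90; payment $142.00 (+ $30.00 fee); balance $709.90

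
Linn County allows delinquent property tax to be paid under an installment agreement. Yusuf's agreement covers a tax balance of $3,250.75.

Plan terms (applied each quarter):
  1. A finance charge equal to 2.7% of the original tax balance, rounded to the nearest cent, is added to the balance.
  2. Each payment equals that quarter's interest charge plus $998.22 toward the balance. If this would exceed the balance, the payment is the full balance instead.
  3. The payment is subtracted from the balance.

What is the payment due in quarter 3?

# | Opening | Interest | Payment | End bal
1 | $3,250.75 | $87.77 | $1,085.99 | $2,252.53
2 | $2,252.53 | $87.77 | $1,085.99 | $1,254.31
3 | $1,254.31 | $87.77 | $1,085.99 | $256.09

$1,085.99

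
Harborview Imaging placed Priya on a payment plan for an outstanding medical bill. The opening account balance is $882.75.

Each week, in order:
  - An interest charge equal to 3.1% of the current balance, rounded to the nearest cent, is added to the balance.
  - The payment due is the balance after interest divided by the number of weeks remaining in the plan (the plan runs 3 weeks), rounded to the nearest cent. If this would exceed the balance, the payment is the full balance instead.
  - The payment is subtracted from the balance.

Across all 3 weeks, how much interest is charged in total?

Week 1: opening $882.75; interest $27.37 → $910.12; payment $303.37; balance $606.75
Week 2: opening $606.75; interest $18.81 → $625.56; payment $312.78; balance $312.78
Week 3: opening $312.78; interest $9.70 → $322.48; payment $322.48; balance $0.00
Total interest: $27.37 + $18.81 + $9.70 = $55.88

$55.88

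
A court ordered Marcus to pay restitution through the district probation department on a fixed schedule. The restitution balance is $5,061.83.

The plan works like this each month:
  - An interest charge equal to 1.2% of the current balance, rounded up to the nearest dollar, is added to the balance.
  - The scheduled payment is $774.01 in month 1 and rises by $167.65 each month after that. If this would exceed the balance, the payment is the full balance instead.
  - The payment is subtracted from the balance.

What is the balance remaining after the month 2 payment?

$3,460.16

Month 1: $5,061.83 +$61.00 interest = $5,122.83; pay $774.01 → $4,348.82
Month 2: $4,348.82 +$53.00 interest = $4,401.82; pay $941.66 → $3,460.16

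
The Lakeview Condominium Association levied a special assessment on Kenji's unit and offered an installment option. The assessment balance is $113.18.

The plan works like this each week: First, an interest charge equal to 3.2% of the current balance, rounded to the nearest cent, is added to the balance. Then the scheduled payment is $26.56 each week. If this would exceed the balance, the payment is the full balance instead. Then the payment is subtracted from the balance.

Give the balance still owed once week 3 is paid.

$42.14

Week 1: $113.18 +$3.62 interest = $116.80; pay $26.56 → $90.24
Week 2: $90.24 +$2.89 interest = $93.13; pay $26.56 → $66.57
Week 3: $66.57 +$2.13 interest = $68.70; pay $26.56 → $42.14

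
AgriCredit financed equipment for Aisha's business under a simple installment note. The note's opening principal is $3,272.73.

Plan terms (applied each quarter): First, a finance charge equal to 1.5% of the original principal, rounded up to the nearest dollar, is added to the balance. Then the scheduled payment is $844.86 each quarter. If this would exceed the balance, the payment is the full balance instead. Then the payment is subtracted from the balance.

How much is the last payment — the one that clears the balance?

$143.29

Quarter 1: opening $3,272.73; interest $50.00 → $3,322.73; payment $844.86; balance $2,477.87
Quarter 2: opening $2,477.87; interest $50.00 → $2,527.87; payment $844.86; balance $1,683.01
Quarter 3: opening $1,683.01; interest $50.00 → $1,733.01; payment $844.86; balance $888.15
Quarter 4: opening $888.15; interest $50.00 → $938.15; payment $844.86; balance $93.29
Quarter 5: opening $93.29; interest $50.00 → $143.29; payment $143.29; balance $0.00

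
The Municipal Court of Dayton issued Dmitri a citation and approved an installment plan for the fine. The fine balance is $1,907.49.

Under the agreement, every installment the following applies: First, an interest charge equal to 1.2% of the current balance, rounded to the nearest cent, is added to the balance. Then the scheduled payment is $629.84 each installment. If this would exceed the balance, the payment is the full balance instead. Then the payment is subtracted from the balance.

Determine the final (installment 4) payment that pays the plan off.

Installment 1: opening $1,907.49; interest $22.89 → $1,930.38; payment $629.84; balance $1,300.54
Installment 2: opening $1,300.54; interest $15.61 → $1,316.15; payment $629.84; balance $686.31
Installment 3: opening $686.31; interest $8.24 → $694.55; payment $629.84; balance $64.71
Installment 4: opening $64.71; interest $0.78 → $65.49; payment $65.49; balance $0.00

$65.49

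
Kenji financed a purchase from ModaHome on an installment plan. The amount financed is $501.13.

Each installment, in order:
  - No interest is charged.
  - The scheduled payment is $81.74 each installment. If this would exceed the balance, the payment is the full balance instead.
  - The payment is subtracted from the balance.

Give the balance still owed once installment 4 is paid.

# | Opening | Payment | End bal
1 | $501.13 | $81.74 | $419.39
2 | $419.39 | $81.74 | $337.65
3 | $337.65 | $81.74 | $255.91
4 | $255.91 | $81.74 | $174.17

$174.17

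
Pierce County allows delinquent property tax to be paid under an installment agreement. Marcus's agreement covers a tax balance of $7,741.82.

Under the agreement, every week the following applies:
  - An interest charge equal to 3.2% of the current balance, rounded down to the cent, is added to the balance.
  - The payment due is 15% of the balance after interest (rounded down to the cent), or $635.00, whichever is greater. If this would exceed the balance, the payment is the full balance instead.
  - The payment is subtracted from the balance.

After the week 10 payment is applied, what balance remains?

$1,322.07

Week 1: $7,741.82 +$247.73 interest = $7,989.55; pay $1,198.43 → $6,791.12
Week 2: $6,791.12 +$217.31 interest = $7,008.43; pay $1,051.26 → $5,957.17
Week 3: $5,957.17 +$190.62 interest = $6,147.79; pay $922.16 → $5,225.63
Week 4: $5,225.63 +$167.22 interest = $5,392.85; pay $808.92 → $4,583.93
Week 5: $4,583.93 +$146.68 interest = $4,730.61; pay $709.59 → $4,021.02
Week 6: $4,021.02 +$128.67 interest = $4,149.69; pay $635.00 → $3,514.69
Week 7: $3,514.69 +$112.47 interest = $3,627.16; pay $635.00 → $2,992.16
Week 8: $2,992.16 +$95.74 interest = $3,087.90; pay $635.00 → $2,452.90
Week 9: $2,452.90 +$78.49 interest = $2,531.39; pay $635.00 → $1,896.39
Week 10: $1,896.39 +$60.68 interest = $1,957.07; pay $635.00 → $1,322.07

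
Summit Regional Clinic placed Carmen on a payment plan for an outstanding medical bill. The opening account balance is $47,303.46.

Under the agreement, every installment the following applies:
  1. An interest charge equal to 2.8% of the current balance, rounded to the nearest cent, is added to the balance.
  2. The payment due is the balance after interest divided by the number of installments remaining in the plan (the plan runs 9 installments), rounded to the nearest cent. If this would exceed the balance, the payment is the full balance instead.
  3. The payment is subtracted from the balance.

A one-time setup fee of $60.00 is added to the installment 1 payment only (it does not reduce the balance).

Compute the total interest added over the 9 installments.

$7,142.03

Installment 1: $47,303.46 +$1,324.50 interest = $48,627.96; pay $5,403.11 (+ $60.00 fee) → $43,224.85
Installment 2: $43,224.85 +$1,210.30 interest = $44,435.15; pay $5,554.39 → $38,880.76
Installment 3: $38,880.76 +$1,088.66 interest = $39,969.42; pay $5,709.92 → $34,259.50
Installment 4: $34,259.50 +$959.27 interest = $35,218.77; pay $5,869.80 → $29,348.97
Installment 5: $29,348.97 +$821.77 interest = $30,170.74; pay $6,034.15 → $24,136.59
Installment 6: $24,136.59 +$675.82 interest = $24,812.41; pay $6,203.10 → $18,609.31
Installment 7: $18,609.31 +$521.06 interest = $19,130.37; pay $6,376.79 → $12,753.58
Installment 8: $12,753.58 +$357.10 interest = $13,110.68; pay $6,555.34 → $6,555.34
Installment 9: $6,555.34 +$183.55 interest = $6,738.89; pay $6,738.89 → $0.00
Total interest: $1,324.50 + $1,210.30 + $1,088.66 + $959.27 + $821.77 + $675.82 + $521.06 + $357.10 + $183.55 = $7,142.03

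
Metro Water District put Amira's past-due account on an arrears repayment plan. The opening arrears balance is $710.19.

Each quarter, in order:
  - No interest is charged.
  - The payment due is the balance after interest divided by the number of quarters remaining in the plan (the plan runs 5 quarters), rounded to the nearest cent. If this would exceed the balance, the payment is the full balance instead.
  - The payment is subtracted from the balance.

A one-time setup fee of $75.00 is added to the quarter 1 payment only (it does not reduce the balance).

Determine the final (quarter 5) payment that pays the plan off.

Quarter 1: opening $710.19; payment $142.04 (+ $75.00 fee); balance $568.15
Quarter 2: opening $568.15; payment $142.04; balance $426.11
Quarter 3: opening $426.11; payment $142.04; balance $284.07
Quarter 4: opening $284.07; payment $142.04; balance $142.03
Quarter 5: opening $142.03; payment $142.03; balance $0.00

$142.03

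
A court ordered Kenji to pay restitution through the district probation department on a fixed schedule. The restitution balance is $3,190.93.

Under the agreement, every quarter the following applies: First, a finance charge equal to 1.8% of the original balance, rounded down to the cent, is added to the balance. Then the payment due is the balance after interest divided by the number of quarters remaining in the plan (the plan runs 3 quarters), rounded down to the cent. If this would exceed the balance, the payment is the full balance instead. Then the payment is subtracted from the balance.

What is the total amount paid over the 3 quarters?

$3,363.22

Quarter 1: $3,190.93 +$57.43 interest = $3,248.36; pay $1,082.78 → $2,165.58
Quarter 2: $2,165.58 +$57.43 interest = $2,223.01; pay $1,111.50 → $1,111.51
Quarter 3: $1,111.51 +$57.43 interest = $1,168.94; pay $1,168.94 → $0.00
Total paid: $3,363.22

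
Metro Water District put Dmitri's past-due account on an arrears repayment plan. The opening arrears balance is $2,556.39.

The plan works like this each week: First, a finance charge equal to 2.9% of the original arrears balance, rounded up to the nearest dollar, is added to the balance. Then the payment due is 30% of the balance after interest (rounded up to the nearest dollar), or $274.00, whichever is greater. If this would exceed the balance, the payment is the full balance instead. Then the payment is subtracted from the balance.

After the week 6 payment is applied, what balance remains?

Week 1: opening $2,556.39; interest $75.00 → $2,631.39; payment $790.00; balance $1,841.39
Week 2: opening $1,841.39; interest $75.00 → $1,916.39; payment $575.00; balance $1,341.39
Week 3: opening $1,341.39; interest $75.00 → $1,416.39; payment $425.00; balance $991.39
Week 4: opening $991.39; interest $75.00 → $1,066.39; payment $320.00; balance $746.39
Week 5: opening $746.39; interest $75.00 → $821.39; payment $274.00; balance $547.39
Week 6: opening $547.39; interest $75.00 → $622.39; payment $274.00; balance $348.39

$348.39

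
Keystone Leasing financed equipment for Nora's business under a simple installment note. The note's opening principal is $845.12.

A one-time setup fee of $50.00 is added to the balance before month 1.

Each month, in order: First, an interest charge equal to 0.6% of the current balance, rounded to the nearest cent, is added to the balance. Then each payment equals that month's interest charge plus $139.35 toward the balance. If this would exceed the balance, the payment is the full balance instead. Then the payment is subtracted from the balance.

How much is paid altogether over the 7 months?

Month 1: $895.12 +$5.37 interest = $900.49; pay $144.72 → $755.77
Month 2: $755.77 +$4.53 interest = $760.30; pay $143.88 → $616.42
Month 3: $616.42 +$3.70 interest = $620.12; pay $143.05 → $477.07
Month 4: $477.07 +$2.86 interest = $479.93; pay $142.21 → $337.72
Month 5: $337.72 +$2.03 interest = $339.75; pay $141.38 → $198.37
Month 6: $198.37 +$1.19 interest = $199.56; pay $140.54 → $59.02
Month 7: $59.02 +$0.35 interest = $59.37; pay $59.37 → $0.00
Total paid: $915.15

$915.15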